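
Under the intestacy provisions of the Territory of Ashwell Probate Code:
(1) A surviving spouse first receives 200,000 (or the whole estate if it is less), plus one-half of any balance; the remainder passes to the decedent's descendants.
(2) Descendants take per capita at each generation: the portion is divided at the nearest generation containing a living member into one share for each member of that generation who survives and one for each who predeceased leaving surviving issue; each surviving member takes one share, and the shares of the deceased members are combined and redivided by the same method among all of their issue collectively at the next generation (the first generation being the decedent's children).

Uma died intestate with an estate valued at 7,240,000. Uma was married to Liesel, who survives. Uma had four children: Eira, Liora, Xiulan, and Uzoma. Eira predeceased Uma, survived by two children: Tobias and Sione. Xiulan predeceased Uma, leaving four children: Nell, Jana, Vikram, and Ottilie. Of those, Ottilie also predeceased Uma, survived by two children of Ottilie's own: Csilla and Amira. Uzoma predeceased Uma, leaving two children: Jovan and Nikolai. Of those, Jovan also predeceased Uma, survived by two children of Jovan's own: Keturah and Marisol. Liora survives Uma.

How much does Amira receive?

Liesel first takes 200,000, leaving a balance of 7,040,000. Liesel then takes one-half of the balance (3,520,000), for a total of 3,720,000. The remaining 3,520,000 passes to the descendants.
The descendants' portion (3,520,000) is divided at the children's generation into 4 shares of 880,000. Liora takes 880,000. The 3 shares of the deceased (Eira, Xiulan, and Uzoma) are combined into a pool of 2,640,000.
That pool (2,640,000) is divided at the grandchildren's generation into 8 shares of 330,000. Tobias, Sione, Nell, Jana, Vikram, and Nikolai each take 330,000. The 2 shares of the deceased (Ottilie and Jovan) are combined into a pool of 660,000.
That pool (660,000) is divided at the great-grandchildren's generation equally among Csilla, Amira, Keturah, and Marisol: 165,000 each.

Amira receives 165,000.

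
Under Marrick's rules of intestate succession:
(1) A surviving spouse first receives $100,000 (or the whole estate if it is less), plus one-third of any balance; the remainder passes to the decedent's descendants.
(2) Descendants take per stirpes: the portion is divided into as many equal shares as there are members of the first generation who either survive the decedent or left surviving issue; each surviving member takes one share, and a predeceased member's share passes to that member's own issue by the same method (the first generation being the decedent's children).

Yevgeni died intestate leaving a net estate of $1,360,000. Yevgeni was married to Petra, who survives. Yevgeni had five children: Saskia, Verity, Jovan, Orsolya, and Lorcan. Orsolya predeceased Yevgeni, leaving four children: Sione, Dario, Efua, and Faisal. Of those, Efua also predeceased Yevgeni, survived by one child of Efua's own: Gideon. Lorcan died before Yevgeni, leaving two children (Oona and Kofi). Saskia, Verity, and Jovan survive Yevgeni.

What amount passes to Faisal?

Faisal receives $42,000.

Petra first takes $100,000, leaving a balance of $1,260,000. Petra then takes one-third of the balance ($420,000), for a total of $520,000. The remaining $840,000 passes to the descendants.
The descendants' portion ($840,000) is divided into 5 shares of $168,000: Saskia, Verity, and Jovan each take $168,000; Orsolya's $168,000 share passes to Orsolya's issue; Lorcan's $168,000 share passes to Lorcan's issue.
Orsolya's share ($168,000) is divided into 4 shares of $42,000: Sione, Dario, and Faisal each take $42,000; Efua's $42,000 share passes to Efua's issue.
Efua's share ($42,000) passes entirely to Gideon.
Lorcan's share ($168,000) is divided into 2 shares of $84,000: Oona and Kofi each take $84,000.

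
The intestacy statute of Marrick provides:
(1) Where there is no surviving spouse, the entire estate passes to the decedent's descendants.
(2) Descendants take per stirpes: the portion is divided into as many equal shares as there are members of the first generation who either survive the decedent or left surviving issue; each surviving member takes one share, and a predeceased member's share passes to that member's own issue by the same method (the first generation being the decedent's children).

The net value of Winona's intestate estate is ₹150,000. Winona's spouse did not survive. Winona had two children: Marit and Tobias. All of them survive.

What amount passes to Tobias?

The entire ₹150,000 passes to the descendants.
That amount (₹150,000) is divided into 2 shares of ₹75,000: Marit and Tobias each take ₹75,000.

Tobias receives ₹75,000.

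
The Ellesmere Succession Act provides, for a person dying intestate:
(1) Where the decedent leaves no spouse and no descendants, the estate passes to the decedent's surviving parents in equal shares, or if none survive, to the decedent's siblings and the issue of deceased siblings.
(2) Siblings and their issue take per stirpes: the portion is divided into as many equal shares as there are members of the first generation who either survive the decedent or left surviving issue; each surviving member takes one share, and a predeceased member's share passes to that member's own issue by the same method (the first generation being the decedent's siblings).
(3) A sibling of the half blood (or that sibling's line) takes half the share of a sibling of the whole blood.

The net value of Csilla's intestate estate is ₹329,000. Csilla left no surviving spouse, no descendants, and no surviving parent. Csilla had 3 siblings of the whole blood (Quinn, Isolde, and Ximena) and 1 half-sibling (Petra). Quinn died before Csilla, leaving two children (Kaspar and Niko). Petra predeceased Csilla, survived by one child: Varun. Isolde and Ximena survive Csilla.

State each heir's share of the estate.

The entire ₹329,000 passes to the siblings and their issue.
Counting each half-blood sibling's line as half a unit, there are 7/2 units in ₹329,000, so one unit is ₹94,000. Whole-blood lines (Quinn, Isolde, and Ximena) take ₹94,000 each; half-blood lines (Petra) take ₹47,000 each.
Quinn's share (₹94,000) is divided into 2 shares of ₹47,000: Kaspar and Niko each take ₹47,000.
Petra's share (₹47,000) passes entirely to Varun.

Kaspar: ₹47,000; Niko: ₹47,000; Varun: ₹47,000; Isolde: ₹94,000; Ximena: ₹94,000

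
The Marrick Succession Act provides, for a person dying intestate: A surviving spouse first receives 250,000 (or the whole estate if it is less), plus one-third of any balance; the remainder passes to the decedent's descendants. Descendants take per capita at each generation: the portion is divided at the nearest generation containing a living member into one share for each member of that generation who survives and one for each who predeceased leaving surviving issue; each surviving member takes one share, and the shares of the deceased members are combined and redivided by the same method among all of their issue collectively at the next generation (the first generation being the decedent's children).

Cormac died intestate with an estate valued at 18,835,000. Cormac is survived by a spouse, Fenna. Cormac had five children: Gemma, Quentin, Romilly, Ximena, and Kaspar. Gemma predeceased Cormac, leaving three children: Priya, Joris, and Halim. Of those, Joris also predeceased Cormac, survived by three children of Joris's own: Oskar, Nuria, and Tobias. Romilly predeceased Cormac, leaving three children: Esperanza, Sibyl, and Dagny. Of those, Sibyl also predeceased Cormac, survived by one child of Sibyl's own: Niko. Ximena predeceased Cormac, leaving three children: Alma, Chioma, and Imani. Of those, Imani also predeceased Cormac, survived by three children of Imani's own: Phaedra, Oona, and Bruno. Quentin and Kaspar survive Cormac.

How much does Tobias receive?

Fenna first takes 250,000, leaving a balance of 18,585,000. Fenna then takes one-third of the balance (6,195,000), for a total of 6,445,000. The remaining 12,390,000 passes to the descendants.
The descendants' portion (12,390,000) is divided at the children's generation into 5 shares of 2,478,000. Quentin and Kaspar each take 2,478,000. The 3 shares of the deceased (Gemma, Romilly, and Ximena) are combined into a pool of 7,434,000.
That pool (7,434,000) is divided at the grandchildren's generation into 9 shares of 826,000. Priya, Halim, Esperanza, Dagny, Alma, and Chioma each take 826,000. The 3 shares of the deceased (Joris, Sibyl, and Imani) are combined into a pool of 2,478,000.
That pool (2,478,000) is divided at the great-grandchildren's generation equally among Oskar, Nuria, Tobias, Niko, Phaedra, Oona, and Bruno: 354,000 each.

Tobias receives 354,000.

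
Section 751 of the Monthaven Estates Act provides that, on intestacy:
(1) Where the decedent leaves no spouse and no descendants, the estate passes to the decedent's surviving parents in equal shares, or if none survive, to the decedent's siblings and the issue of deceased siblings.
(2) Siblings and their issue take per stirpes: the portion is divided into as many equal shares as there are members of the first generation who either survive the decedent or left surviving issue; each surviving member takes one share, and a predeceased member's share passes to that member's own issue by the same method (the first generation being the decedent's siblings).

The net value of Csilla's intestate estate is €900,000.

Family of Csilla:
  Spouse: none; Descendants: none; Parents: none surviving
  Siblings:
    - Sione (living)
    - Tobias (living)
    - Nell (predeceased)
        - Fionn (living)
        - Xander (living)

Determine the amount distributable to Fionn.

Fionn receives €150,000.

The entire €900,000 passes to the siblings and their issue.
That amount (€900,000) is divided into 3 shares of €300,000: Sione and Tobias each take €300,000; Nell's €300,000 share passes to Nell's issue.
Nell's share (€300,000) is divided into 2 shares of €150,000: Fionn and Xander each take €150,000.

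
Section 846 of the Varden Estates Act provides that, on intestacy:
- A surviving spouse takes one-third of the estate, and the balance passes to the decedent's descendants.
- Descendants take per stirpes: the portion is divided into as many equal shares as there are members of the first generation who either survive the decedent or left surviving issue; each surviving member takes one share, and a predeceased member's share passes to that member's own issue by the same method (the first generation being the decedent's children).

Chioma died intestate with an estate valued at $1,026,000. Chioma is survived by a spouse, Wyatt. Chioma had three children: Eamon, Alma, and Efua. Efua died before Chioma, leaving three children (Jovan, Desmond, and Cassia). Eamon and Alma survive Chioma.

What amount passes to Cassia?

Wyatt takes one-third of $1,026,000 = $342,000. The remaining $684,000 passes to the descendants.
The descendants' portion ($684,000) is divided into 3 shares of $228,000: Eamon and Alma each take $228,000; Efua's $228,000 share passes to Efua's issue.
Efua's share ($228,000) is divided into 3 shares of $76,000: Jovan, Desmond, and Cassia each take $76,000.

Cassia receives $76,000.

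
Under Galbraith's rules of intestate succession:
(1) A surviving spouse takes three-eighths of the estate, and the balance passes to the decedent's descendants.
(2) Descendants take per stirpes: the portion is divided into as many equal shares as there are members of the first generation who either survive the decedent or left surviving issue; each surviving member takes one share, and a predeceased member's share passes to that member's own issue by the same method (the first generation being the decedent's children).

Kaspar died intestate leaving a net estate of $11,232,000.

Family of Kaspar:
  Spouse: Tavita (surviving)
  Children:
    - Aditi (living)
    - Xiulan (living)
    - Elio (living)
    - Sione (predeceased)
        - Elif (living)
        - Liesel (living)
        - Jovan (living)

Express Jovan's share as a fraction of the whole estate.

Jovan receives 5/96 of the estate.

Tavita takes three-eighths of $11,232,000 = $4,212,000. The remaining $7,020,000 passes to the descendants.
The descendants' portion ($7,020,000) is divided into 4 shares of $1,755,000: Aditi, Xiulan, and Elio each take $1,755,000; Sione's $1,755,000 share passes to Sione's issue.
Sione's share ($1,755,000) is divided into 3 shares of $585,000: Elif, Liesel, and Jovan each take $585,000.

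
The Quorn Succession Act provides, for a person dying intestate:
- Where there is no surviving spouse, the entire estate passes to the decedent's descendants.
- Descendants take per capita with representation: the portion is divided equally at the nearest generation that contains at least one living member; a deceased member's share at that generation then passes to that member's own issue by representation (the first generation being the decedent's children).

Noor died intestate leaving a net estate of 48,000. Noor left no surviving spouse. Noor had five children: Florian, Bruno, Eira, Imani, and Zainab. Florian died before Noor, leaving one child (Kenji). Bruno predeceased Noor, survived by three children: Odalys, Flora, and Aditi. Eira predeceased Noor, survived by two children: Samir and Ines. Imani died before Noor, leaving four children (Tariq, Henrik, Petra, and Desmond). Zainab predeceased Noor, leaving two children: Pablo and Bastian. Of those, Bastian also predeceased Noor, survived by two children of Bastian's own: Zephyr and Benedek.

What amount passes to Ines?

Ines receives 4,000.

The entire 48,000 passes to the descendants.
No child survives, so the initial division is made at the grandchildren's generation.
That amount (48,000) is divided into 12 shares of 4,000: Kenji, Odalys, Flora, Aditi, Samir, Ines, Tariq, Henrik, Petra, Desmond, and Pablo each take 4,000; Bastian's 4,000 share passes to Bastian's issue.
Bastian's share (4,000) is divided into 2 shares of 2,000: Zephyr and Benedek each take 2,000.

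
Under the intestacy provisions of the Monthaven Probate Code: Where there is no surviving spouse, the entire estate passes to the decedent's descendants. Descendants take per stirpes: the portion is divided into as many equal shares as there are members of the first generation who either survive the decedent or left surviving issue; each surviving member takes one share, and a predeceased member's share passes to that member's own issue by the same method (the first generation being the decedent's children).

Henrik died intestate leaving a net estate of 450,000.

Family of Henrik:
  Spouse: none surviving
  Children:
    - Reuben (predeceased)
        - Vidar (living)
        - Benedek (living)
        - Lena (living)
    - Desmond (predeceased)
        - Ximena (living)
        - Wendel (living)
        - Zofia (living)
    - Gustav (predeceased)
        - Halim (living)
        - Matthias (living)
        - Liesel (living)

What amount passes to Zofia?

Zofia receives 50,000.

The entire 450,000 passes to the descendants.
That amount (450,000) is divided into 3 shares of 150,000: Reuben's 150,000 share passes to Reuben's issue; Desmond's 150,000 share passes to Desmond's issue; Gustav's 150,000 share passes to Gustav's issue.
Reuben's share (150,000) is divided into 3 shares of 50,000: Vidar, Benedek, and Lena each take 50,000.
Desmond's share (150,000) is divided into 3 shares of 50,000: Ximena, Wendel, and Zofia each take 50,000.
Gustav's share (150,000) is divided into 3 shares of 50,000: Halim, Matthias, and Liesel each take 50,000.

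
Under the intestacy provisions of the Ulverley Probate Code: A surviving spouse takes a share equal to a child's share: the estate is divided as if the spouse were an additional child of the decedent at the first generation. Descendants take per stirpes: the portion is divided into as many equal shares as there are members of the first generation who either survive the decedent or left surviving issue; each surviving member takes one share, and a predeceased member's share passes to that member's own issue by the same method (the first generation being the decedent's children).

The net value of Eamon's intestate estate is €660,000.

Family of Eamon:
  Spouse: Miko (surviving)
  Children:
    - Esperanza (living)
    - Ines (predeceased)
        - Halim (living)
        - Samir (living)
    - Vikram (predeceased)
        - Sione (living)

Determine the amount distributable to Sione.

The spouse counts as an additional share at the children's level, so there are 4 primary shares of €165,000. Miko takes one such share (€165,000).
The children's combined portion (€495,000) is divided into 3 shares of €165,000: Esperanza takes €165,000; Ines's €165,000 share passes to Ines's issue; Vikram's €165,000 share passes to Vikram's issue.
Ines's share (€165,000) is divided into 2 shares of €82,500: Halim and Samir each take €82,500.
Vikram's share (€165,000) passes entirely to Sione.

Sione receives €165,000.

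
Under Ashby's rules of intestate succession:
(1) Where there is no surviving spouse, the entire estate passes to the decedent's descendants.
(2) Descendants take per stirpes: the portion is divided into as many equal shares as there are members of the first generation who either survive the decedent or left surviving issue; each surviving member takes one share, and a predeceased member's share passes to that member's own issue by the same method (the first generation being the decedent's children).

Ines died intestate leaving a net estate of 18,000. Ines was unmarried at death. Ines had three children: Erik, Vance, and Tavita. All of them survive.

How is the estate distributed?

The entire 18,000 passes to the descendants.
That amount (18,000) is divided into 3 shares of 6,000: Erik, Vance, and Tavita each take 6,000.

Erik: 6,000; Vance: 6,000; Tavita: 6,000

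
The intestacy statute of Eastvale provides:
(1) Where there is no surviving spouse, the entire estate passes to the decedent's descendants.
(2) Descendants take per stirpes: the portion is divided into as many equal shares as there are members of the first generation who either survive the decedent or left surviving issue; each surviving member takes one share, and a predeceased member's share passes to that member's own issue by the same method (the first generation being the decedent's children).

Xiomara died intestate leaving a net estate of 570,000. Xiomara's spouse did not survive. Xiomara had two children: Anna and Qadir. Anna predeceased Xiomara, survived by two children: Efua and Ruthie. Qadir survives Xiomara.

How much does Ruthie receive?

The entire 570,000 passes to the descendants.
That amount (570,000) is divided into 2 shares of 285,000: Qadir takes 285,000; Anna's 285,000 share passes to Anna's issue.
Anna's share (285,000) is divided into 2 shares of 142,500: Efua and Ruthie each take 142,500.

Ruthie receives 142,500.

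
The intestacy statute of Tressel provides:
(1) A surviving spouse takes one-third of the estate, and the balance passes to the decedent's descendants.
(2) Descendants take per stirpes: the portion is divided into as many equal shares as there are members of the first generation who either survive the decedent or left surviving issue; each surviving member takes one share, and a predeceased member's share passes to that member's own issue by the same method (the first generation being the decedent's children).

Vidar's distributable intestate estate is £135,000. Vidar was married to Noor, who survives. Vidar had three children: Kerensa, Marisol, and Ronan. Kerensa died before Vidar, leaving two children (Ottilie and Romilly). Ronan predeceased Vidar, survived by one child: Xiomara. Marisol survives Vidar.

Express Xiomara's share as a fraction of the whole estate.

Noor takes one-third of £135,000 = £45,000. The remaining £90,000 passes to the descendants.
The descendants' portion (£90,000) is divided into 3 shares of £30,000: Marisol takes £30,000; Kerensa's £30,000 share passes to Kerensa's issue; Ronan's £30,000 share passes to Ronan's issue.
Kerensa's share (£30,000) is divided into 2 shares of £15,000: Ottilie and Romilly each take £15,000.
Ronan's share (£30,000) passes entirely to Xiomara.

Xiomara receives 2/9 of the estate.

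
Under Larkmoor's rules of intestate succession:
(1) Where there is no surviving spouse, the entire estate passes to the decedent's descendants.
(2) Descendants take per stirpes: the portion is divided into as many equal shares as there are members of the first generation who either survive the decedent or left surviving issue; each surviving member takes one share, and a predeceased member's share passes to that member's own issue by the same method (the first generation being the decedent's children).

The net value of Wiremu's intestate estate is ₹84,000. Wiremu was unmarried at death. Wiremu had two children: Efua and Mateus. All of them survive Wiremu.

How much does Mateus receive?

The entire ₹84,000 passes to the descendants.
That amount (₹84,000) is divided into 2 shares of ₹42,000: Efua and Mateus each take ₹42,000.

Mateus receives ₹42,000.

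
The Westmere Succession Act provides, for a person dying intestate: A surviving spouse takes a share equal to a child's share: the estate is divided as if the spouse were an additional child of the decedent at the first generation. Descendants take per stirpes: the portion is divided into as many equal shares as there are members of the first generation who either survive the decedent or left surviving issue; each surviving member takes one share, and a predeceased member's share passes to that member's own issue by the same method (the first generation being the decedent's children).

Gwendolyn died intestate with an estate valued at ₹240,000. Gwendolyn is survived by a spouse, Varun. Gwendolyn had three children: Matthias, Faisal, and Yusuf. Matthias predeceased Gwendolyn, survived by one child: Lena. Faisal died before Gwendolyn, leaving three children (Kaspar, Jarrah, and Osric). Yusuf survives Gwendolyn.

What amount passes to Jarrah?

Jarrah receives ₹20,000.

The spouse counts as an additional share at the children's level, so there are 4 primary shares of ₹60,000. Varun takes one such share (₹60,000).
The children's combined portion (₹180,000) is divided into 3 shares of ₹60,000: Yusuf takes ₹60,000; Matthias's ₹60,000 share passes to Matthias's issue; Faisal's ₹60,000 share passes to Faisal's issue.
Matthias's share (₹60,000) passes entirely to Lena.
Faisal's share (₹60,000) is divided into 3 shares of ₹20,000: Kaspar, Jarrah, and Osric each take ₹20,000.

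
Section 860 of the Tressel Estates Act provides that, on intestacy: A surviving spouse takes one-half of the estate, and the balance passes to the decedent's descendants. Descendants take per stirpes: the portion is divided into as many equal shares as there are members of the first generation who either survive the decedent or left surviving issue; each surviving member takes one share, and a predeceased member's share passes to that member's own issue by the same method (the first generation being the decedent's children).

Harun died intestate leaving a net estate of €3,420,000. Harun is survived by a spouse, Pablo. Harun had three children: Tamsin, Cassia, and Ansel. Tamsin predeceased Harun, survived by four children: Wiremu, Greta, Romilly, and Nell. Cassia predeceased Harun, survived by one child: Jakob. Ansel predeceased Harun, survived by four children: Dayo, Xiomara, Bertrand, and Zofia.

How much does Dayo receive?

Pablo takes one-half of €3,420,000 = €1,710,000. The remaining €1,710,000 passes to the descendants.
The descendants' portion (€1,710,000) is divided into 3 shares of €570,000: Tamsin's €570,000 share passes to Tamsin's issue; Cassia's €570,000 share passes to Cassia's issue; Ansel's €570,000 share passes to Ansel's issue.
Tamsin's share (€570,000) is divided into 4 shares of €142,500: Wiremu, Greta, Romilly, and Nell each take €142,500.
Cassia's share (€570,000) passes entirely to Jakob.
Ansel's share (€570,000) is divided into 4 shares of €142,500: Dayo, Xiomara, Bertrand, and Zofia each take €142,500.

Dayo receives €142,500.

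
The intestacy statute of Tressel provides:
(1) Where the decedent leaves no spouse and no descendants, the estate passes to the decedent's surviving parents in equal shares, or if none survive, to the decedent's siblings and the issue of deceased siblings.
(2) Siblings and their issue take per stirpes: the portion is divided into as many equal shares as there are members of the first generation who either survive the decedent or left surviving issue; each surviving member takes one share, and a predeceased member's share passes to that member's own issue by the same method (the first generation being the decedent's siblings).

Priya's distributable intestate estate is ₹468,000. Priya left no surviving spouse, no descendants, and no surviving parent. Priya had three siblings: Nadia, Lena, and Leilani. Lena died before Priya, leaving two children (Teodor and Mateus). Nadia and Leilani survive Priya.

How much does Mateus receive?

Mateus receives ₹78,000.

The entire ₹468,000 passes to the siblings and their issue.
That amount (₹468,000) is divided into 3 shares of ₹156,000: Nadia and Leilani each take ₹156,000; Lena's ₹156,000 share passes to Lena's issue.
Lena's share (₹156,000) is divided into 2 shares of ₹78,000: Teodor and Mateus each take ₹78,000.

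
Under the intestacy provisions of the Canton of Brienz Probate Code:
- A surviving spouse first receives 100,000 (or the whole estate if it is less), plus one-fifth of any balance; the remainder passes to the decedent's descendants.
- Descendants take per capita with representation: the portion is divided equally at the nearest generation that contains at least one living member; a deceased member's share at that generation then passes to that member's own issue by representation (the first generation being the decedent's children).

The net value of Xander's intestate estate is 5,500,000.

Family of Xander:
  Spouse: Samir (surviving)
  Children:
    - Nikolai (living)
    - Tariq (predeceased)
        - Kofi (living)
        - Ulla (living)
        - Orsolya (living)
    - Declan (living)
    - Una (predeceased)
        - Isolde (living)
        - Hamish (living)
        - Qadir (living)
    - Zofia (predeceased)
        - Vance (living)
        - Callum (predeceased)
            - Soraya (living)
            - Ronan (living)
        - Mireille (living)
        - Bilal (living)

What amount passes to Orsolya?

Samir first takes 100,000, leaving a balance of 5,400,000. Samir then takes one-fifth of the balance (1,080,000), for a total of 1,180,000. The remaining 4,320,000 passes to the descendants.
The descendants' portion (4,320,000) is divided into 5 shares of 864,000: Nikolai and Declan each take 864,000; Tariq's 864,000 share passes to Tariq's issue; Una's 864,000 share passes to Una's issue; Zofia's 864,000 share passes to Zofia's issue.
Tariq's share (864,000) is divided into 3 shares of 288,000: Kofi, Ulla, and Orsolya each take 288,000.
Una's share (864,000) is divided into 3 shares of 288,000: Isolde, Hamish, and Qadir each take 288,000.
Zofia's share (864,000) is divided into 4 shares of 216,000: Vance, Mireille, and Bilal each take 216,000; Callum's 216,000 share passes to Callum's issue.
Callum's share (216,000) is divided into 2 shares of 108,000: Soraya and Ronan each take 108,000.

Orsolya receives 288,000.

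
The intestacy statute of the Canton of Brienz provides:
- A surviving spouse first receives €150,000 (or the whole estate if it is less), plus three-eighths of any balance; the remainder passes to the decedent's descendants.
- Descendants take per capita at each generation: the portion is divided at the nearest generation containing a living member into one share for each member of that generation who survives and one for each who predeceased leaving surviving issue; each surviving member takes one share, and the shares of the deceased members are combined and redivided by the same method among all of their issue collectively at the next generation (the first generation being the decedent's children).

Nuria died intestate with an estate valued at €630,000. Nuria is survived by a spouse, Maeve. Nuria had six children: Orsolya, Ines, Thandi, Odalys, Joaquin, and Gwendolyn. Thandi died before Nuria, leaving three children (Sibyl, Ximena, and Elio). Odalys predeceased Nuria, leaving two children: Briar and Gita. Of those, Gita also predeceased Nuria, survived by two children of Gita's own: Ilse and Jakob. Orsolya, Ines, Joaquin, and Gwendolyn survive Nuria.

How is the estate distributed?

Maeve first takes €150,000, leaving a balance of €480,000. Maeve then takes three-eighths of the balance (€180,000), for a total of €330,000. The remaining €300,000 passes to the descendants.
The descendants' portion (€300,000) is divided at the children's generation into 6 shares of €50,000. Orsolya, Ines, Joaquin, and Gwendolyn each take €50,000. The 2 shares of the deceased (Thandi and Odalys) are combined into a pool of €100,000.
That pool (€100,000) is divided at the grandchildren's generation into 5 shares of €20,000. Sibyl, Ximena, Elio, and Briar each take €20,000. The remaining share for the deceased Gita (€20,000) is carried to the next generation.
That pool (€20,000) is divided at the great-grandchildren's generation equally among Ilse and Jakob: €10,000 each.

Maeve: €330,000; Orsolya: €50,000; Ines: €50,000; Sibyl: €20,000; Ximena: €20,000; Elio: €20,000; Briar: €20,000; Ilse: €10,000; Jakob: €10,000; Joaquin: €50,000; Gwendolyn: €50,000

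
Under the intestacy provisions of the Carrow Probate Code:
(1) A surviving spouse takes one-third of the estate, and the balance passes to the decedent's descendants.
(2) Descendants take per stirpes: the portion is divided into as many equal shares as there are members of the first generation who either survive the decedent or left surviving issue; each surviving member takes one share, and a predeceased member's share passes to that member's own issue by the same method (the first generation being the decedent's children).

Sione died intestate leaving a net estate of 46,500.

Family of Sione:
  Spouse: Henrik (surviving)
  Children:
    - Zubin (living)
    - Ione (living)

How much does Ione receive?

Ione receives 15,500.

Henrik takes one-third of 46,500 = 15,500. The remaining 31,000 passes to the descendants.
The descendants' portion (31,000) is divided into 2 shares of 15,500: Zubin and Ione each take 15,500.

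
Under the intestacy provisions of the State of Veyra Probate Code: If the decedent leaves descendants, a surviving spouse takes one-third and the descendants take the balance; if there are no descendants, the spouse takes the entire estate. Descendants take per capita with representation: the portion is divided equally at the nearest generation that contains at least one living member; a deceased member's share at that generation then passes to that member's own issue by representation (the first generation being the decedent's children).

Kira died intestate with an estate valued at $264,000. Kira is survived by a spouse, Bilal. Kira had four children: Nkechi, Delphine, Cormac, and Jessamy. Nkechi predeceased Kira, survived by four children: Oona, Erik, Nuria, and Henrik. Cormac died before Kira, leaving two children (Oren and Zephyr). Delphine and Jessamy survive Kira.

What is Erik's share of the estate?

Bilal takes one-third of $264,000 = $88,000. The remaining $176,000 passes to the descendants.
The descendants' portion ($176,000) is divided into 4 shares of $44,000: Delphine and Jessamy each take $44,000; Nkechi's $44,000 share passes to Nkechi's issue; Cormac's $44,000 share passes to Cormac's issue.
Nkechi's share ($44,000) is divided into 4 shares of $11,000: Oona, Erik, Nuria, and Henrik each take $11,000.
Cormac's share ($44,000) is divided into 2 shares of $22,000: Oren and Zephyr each take $22,000.

Erik receives $11,000.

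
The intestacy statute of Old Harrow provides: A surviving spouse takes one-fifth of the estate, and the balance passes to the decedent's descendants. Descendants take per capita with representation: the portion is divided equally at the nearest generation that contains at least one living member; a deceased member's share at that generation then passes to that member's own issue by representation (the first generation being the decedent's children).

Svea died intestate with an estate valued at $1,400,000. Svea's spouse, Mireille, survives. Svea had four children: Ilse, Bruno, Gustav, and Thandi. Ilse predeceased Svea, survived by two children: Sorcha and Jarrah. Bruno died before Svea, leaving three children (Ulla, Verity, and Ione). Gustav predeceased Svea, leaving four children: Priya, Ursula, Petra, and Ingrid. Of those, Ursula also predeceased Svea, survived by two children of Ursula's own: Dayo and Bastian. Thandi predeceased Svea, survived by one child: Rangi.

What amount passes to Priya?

Priya receives $112,000.

Mireille takes one-fifth of $1,400,000 = $280,000. The remaining $1,120,000 passes to the descendants.
No child survives, so the initial division is made at the grandchildren's generation.
The descendants' portion ($1,120,000) is divided into 10 shares of $112,000: Sorcha, Jarrah, Ulla, Verity, Ione, Priya, Petra, Ingrid, and Rangi each take $112,000; Ursula's $112,000 share passes to Ursula's issue.
Ursula's share ($112,000) is divided into 2 shares of $56,000: Dayo and Bastian each take $56,000.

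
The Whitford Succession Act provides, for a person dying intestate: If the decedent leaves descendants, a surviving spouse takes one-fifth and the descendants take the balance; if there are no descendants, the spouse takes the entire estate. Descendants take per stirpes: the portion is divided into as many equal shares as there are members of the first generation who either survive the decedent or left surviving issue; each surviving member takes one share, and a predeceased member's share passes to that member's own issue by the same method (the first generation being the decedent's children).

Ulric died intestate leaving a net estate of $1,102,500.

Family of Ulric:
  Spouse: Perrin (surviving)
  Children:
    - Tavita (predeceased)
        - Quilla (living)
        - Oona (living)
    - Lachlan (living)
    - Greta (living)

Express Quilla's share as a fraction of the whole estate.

Perrin takes one-fifth of $1,102,500 = $220,500. The remaining $882,000 passes to the descendants.
The descendants' portion ($882,000) is divided into 3 shares of $294,000: Lachlan and Greta each take $294,000; Tavita's $294,000 share passes to Tavita's issue.
Tavita's share ($294,000) is divided into 2 shares of $147,000: Quilla and Oona each take $147,000.

Quilla receives 2/15 of the estate.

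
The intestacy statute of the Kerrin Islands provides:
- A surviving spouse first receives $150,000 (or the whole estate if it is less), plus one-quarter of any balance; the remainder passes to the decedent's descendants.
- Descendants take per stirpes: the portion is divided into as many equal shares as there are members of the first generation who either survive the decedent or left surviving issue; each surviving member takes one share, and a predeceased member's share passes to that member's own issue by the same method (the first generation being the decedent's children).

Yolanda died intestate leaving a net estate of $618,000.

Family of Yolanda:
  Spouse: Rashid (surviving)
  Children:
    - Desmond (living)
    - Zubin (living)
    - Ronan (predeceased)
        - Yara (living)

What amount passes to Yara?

Yara receives $117,000.

Rashid first takes $150,000, leaving a balance of $468,000. Rashid then takes one-quarter of the balance ($117,000), for a total of $267,000. The remaining $351,000 passes to the descendants.
The descendants' portion ($351,000) is divided into 3 shares of $117,000: Desmond and Zubin each take $117,000; Ronan's $117,000 share passes to Ronan's issue.
Ronan's share ($117,000) passes entirely to Yara.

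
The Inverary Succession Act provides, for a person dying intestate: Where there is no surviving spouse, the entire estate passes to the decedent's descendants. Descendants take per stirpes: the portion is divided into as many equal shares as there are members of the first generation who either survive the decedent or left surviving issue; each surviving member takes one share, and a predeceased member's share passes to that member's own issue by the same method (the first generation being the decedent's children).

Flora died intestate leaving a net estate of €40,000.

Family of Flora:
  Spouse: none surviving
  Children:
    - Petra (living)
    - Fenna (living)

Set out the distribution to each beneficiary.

The entire €40,000 passes to the descendants.
That amount (€40,000) is divided into 2 shares of €20,000: Petra and Fenna each take €20,000.

Petra: €20,000; Fenna: €20,000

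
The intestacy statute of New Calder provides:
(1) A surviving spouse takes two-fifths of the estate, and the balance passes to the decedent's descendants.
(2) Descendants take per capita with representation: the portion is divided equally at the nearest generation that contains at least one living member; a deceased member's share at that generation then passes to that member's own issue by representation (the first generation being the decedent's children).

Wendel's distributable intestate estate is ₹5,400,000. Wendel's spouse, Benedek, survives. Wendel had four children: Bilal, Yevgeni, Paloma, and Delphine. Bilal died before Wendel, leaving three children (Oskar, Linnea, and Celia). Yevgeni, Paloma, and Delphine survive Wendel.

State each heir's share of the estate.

Benedek: ₹2,160,000; Oskar: ₹270,000; Linnea: ₹270,000; Celia: ₹270,000; Yevgeni: ₹810,000; Paloma: ₹810,000; Delphine: ₹810,000

Benedek takes two-fifths of ₹5,400,000 = ₹2,160,000. The remaining ₹3,240,000 passes to the descendants.
The descendants' portion (₹3,240,000) is divided into 4 shares of ₹810,000: Yevgeni, Paloma, and Delphine each take ₹810,000; Bilal's ₹810,000 share passes to Bilal's issue.
Bilal's share (₹810,000) is divided into 3 shares of ₹270,000: Oskar, Linnea, and Celia each take ₹270,000.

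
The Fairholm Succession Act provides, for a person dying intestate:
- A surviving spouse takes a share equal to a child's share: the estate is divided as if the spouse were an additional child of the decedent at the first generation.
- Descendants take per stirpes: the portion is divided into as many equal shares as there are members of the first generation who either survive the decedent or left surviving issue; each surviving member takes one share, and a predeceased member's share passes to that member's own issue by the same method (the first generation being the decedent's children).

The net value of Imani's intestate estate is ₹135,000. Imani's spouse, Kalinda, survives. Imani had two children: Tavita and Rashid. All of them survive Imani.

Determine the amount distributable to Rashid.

The spouse counts as an additional share at the children's level, so there are 3 primary shares of ₹45,000. Kalinda takes one such share (₹45,000).
The children's combined portion (₹90,000) is divided into 2 shares of ₹45,000: Tavita and Rashid each take ₹45,000.

Rashid receives ₹45,000.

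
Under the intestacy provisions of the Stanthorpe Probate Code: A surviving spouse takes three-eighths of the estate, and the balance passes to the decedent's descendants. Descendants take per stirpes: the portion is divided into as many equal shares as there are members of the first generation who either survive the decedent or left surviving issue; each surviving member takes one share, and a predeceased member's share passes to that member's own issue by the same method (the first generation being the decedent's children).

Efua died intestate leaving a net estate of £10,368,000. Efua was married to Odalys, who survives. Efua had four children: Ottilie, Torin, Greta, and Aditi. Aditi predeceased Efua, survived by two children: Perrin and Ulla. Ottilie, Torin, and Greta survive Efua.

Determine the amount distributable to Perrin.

Odalys takes three-eighths of £10,368,000 = £3,888,000. The remaining £6,480,000 passes to the descendants.
The descendants' portion (£6,480,000) is divided into 4 shares of £1,620,000: Ottilie, Torin, and Greta each take £1,620,000; Aditi's £1,620,000 share passes to Aditi's issue.
Aditi's share (£1,620,000) is divided into 2 shares of £810,000: Perrin and Ulla each take £810,000.

Perrin receives £810,000.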